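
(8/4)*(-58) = -116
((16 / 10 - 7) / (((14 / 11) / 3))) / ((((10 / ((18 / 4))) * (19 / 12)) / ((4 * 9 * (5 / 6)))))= -72171 / 665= -108.53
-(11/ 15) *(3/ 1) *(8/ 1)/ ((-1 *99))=8/ 45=0.18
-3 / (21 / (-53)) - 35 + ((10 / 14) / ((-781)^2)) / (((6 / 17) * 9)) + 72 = 10276623013 / 230565258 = 44.57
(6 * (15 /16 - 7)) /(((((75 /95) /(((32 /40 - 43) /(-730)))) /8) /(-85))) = 6610841 /3650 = 1811.19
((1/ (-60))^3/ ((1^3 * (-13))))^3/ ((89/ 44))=11/ 492630532992000000000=0.00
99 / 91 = 1.09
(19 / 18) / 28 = 19 / 504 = 0.04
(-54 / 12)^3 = -729 / 8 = -91.12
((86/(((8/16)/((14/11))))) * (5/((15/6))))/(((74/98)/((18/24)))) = 176988/407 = 434.86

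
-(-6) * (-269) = -1614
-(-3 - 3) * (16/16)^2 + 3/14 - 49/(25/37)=-23207/350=-66.31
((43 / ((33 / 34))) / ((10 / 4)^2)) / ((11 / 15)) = 5848 / 605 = 9.67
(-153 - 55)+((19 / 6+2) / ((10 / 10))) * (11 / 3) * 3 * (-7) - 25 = -3785 / 6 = -630.83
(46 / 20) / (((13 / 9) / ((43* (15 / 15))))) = 8901 / 130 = 68.47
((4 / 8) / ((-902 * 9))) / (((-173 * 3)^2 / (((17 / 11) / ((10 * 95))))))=-17 / 45701457298200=-0.00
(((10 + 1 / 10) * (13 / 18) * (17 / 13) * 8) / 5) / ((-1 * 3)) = -3434 / 675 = -5.09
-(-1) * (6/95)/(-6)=-1/95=-0.01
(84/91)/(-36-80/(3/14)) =-9/3991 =-0.00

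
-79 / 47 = -1.68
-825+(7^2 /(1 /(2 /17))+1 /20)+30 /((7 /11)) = -1837461 /2380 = -772.04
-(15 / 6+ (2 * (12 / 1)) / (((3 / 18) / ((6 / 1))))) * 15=-25995 / 2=-12997.50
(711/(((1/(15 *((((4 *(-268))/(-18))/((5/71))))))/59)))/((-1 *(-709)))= 532137048/709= 750545.91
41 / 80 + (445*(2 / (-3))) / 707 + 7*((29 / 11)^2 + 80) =12498330041 / 20531280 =608.75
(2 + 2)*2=8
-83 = -83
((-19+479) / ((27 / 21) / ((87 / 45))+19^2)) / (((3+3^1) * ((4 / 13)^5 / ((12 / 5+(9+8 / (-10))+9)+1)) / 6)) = 178557402751 / 18795008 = 9500.26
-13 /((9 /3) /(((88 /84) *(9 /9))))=-286 /63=-4.54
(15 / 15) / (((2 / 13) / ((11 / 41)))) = 143 / 82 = 1.74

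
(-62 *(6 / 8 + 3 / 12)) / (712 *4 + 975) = -62 / 3823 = -0.02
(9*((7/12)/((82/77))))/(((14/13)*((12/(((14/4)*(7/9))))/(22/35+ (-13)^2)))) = 13866853/78720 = 176.15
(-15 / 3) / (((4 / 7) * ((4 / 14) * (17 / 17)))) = -245 / 8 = -30.62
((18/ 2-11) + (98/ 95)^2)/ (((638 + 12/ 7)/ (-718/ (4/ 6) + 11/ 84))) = 381999911/ 242483700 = 1.58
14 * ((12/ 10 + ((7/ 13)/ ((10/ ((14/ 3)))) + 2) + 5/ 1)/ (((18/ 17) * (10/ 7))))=686392/ 8775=78.22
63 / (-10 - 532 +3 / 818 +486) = -51534 / 45805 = -1.13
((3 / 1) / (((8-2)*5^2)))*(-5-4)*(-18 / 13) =81 / 325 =0.25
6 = 6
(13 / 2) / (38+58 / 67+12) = 871 / 6816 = 0.13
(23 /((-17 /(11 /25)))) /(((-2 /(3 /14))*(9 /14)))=253 /2550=0.10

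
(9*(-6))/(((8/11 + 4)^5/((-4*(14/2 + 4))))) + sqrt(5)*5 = 12.19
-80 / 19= -4.21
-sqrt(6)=-2.45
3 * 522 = 1566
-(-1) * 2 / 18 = 1 / 9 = 0.11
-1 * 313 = -313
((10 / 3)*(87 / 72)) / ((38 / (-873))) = -14065 / 152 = -92.53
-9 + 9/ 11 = -90/ 11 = -8.18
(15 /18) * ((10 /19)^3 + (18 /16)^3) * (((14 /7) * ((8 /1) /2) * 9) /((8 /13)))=1074881145 /7023616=153.04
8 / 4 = 2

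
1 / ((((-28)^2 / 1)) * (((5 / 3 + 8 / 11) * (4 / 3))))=99 / 247744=0.00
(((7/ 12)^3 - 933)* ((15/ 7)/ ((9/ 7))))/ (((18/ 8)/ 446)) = -1797247315/ 5832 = -308169.98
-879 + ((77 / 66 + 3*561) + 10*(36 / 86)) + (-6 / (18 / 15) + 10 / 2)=208813 / 258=809.35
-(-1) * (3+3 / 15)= 16 / 5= 3.20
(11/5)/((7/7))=11/5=2.20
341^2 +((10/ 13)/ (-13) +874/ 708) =6956697419/ 59826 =116282.18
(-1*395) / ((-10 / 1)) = 79 / 2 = 39.50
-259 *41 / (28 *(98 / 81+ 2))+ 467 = 362803 / 1040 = 348.85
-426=-426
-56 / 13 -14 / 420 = -1693 / 390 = -4.34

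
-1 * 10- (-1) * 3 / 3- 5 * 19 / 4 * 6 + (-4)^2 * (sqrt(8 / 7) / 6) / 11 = -303 / 2 + 16 * sqrt(14) / 231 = -151.24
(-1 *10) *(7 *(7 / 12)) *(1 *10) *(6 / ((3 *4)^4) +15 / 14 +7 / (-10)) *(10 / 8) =-7868525 / 41472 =-189.73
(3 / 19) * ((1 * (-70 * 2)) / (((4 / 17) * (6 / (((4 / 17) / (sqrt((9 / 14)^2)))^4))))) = -172103680 / 612449667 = -0.28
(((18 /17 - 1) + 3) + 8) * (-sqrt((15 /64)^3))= -705 * sqrt(15) /2176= -1.25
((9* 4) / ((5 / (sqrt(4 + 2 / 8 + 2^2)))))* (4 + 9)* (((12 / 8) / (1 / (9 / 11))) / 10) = 3159* sqrt(33) / 550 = 32.99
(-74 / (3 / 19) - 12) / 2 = -721 / 3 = -240.33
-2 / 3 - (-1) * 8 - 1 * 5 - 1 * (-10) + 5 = 52 / 3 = 17.33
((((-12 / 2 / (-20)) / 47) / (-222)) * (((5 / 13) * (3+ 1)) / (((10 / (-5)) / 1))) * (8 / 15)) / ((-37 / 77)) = -308 / 12546885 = -0.00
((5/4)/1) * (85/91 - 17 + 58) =4770/91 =52.42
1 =1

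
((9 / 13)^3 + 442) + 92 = 1173927 / 2197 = 534.33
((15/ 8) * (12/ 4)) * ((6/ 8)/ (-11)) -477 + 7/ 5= -837731/ 1760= -475.98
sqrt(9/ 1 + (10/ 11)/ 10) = 10 * sqrt(11)/ 11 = 3.02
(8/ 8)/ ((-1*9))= -1/ 9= -0.11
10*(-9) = -90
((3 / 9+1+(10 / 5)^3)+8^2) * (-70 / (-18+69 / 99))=169400 / 571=296.67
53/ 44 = 1.20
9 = 9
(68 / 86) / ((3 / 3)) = 34 / 43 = 0.79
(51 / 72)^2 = 0.50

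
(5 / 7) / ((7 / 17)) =85 / 49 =1.73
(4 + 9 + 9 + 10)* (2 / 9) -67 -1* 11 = -638 / 9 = -70.89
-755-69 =-824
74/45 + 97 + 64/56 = 31433/315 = 99.79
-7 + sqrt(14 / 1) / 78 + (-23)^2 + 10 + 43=575.05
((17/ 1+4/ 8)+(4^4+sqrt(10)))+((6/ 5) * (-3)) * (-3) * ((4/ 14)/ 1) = sqrt(10)+19361/ 70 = 279.75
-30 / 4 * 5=-37.50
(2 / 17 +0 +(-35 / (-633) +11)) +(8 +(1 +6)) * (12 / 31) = 5664172 / 333591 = 16.98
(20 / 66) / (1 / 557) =5570 / 33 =168.79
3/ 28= 0.11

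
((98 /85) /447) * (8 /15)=784 /569925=0.00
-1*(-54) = 54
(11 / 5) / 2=11 / 10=1.10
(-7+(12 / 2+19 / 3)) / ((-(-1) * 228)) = 4 / 171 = 0.02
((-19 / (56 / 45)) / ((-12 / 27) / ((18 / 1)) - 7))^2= 4796255025 / 1015314496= 4.72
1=1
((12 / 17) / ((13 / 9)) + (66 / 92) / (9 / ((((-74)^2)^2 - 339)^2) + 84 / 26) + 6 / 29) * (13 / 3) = 3405568226039923454843 / 856442044786887541770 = 3.98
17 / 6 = 2.83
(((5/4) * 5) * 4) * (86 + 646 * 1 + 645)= 34425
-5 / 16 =-0.31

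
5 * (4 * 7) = 140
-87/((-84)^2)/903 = -29/2123856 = -0.00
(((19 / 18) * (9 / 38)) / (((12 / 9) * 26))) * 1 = 3 / 416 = 0.01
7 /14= 1 /2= 0.50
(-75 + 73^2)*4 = 21016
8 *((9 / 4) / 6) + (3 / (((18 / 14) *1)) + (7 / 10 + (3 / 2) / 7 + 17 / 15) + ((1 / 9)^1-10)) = -158 / 63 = -2.51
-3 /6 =-1 /2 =-0.50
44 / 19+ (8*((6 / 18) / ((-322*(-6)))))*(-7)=9070 / 3933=2.31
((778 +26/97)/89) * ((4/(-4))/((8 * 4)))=-18873/69064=-0.27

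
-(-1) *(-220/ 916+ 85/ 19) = 18420/ 4351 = 4.23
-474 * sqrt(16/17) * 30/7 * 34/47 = -113760 * sqrt(17)/329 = -1425.67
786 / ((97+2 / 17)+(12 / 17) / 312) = 115804 / 14309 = 8.09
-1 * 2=-2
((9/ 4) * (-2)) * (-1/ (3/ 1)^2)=1/ 2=0.50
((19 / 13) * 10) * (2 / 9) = 380 / 117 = 3.25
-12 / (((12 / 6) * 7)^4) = -3 / 9604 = -0.00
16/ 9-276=-2468/ 9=-274.22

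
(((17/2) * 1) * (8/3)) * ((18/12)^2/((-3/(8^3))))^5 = -189253438930944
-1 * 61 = -61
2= 2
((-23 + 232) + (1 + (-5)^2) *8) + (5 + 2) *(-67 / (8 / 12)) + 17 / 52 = -14881 / 52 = -286.17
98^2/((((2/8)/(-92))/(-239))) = 844691008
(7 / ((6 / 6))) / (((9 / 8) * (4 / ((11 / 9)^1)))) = 1.90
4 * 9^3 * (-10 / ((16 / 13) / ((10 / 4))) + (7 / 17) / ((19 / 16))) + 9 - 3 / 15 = -58211.33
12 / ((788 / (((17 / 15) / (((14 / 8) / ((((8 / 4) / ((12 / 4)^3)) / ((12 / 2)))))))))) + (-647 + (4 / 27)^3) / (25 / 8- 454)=702513210988 / 489521425995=1.44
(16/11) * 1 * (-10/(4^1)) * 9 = -360/11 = -32.73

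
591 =591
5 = 5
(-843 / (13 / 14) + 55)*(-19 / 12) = 1350.34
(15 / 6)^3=125 / 8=15.62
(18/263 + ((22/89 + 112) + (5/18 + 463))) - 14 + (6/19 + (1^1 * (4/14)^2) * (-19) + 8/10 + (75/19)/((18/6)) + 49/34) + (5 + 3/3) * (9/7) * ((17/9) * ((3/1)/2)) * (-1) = 9036549486514/16670816505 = 542.06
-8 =-8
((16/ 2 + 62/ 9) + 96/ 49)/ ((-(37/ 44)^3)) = -632917120/ 22337973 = -28.33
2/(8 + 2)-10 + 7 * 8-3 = 216/5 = 43.20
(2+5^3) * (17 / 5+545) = 348234 / 5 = 69646.80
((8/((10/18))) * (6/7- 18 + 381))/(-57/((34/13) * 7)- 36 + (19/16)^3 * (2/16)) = -102155157504/758512175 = -134.68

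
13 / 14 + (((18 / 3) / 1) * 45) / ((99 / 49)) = 20723 / 154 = 134.56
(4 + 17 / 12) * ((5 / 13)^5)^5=1490116119384765625 / 6513609244492446153259144332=0.00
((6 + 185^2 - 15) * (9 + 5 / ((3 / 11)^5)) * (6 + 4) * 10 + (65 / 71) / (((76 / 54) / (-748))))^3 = 51767538234330068661947643348776208168751169000 / 35225297509826943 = 1469612519805922723512228000000.00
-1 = -1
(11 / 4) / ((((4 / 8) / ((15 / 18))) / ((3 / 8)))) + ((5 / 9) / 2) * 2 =655 / 288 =2.27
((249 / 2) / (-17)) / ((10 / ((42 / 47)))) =-5229 / 7990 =-0.65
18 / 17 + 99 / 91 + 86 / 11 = 169573 / 17017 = 9.96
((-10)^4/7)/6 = 5000/21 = 238.10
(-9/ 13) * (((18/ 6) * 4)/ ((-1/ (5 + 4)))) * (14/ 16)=1701/ 26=65.42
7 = 7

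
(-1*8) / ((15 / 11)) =-88 / 15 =-5.87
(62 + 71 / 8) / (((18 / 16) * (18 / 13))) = 91 / 2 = 45.50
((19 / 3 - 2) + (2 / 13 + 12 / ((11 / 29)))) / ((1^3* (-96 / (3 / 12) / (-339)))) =31.89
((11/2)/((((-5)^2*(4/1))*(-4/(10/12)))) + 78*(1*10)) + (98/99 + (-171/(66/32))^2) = 2667578087/348480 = 7654.90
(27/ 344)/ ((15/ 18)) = 81/ 860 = 0.09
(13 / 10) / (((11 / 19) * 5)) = 247 / 550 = 0.45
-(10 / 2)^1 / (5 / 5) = -5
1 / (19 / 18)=18 / 19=0.95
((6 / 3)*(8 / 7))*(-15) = -240 / 7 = -34.29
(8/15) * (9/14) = 12/35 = 0.34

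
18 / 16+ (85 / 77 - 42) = -24499 / 616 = -39.77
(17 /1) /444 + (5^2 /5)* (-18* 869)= -34725223 /444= -78209.96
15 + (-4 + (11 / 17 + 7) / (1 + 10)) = 2187 / 187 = 11.70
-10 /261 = -0.04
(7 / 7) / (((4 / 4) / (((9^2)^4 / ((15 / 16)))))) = 229582512 / 5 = 45916502.40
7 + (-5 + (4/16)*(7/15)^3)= 27343/13500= 2.03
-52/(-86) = 26/43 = 0.60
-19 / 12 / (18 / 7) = -0.62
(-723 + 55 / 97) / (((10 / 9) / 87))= -27434754 / 485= -56566.50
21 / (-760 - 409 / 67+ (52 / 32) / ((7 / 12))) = -19698 / 715993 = -0.03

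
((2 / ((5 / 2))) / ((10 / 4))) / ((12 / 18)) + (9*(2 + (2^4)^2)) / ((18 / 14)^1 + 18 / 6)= 13557 / 25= 542.28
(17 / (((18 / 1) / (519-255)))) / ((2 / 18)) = 2244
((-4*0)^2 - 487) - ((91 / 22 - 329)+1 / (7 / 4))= -25057 / 154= -162.71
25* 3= 75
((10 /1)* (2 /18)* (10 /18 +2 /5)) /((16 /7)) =301 /648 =0.46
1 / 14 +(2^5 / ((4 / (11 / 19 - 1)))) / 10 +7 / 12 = 2537 / 7980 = 0.32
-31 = -31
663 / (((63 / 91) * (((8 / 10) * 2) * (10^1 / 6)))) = 2873 / 8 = 359.12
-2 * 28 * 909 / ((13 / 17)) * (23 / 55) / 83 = -19903464 / 59345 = -335.39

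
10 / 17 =0.59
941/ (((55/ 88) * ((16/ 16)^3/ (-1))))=-7528/ 5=-1505.60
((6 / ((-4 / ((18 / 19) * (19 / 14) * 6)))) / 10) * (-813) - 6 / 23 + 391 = 2143709 / 1610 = 1331.50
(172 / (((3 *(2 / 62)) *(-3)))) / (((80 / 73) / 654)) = -10606681 / 30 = -353556.03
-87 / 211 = -0.41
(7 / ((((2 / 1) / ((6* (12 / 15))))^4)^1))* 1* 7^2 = 7112448 / 625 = 11379.92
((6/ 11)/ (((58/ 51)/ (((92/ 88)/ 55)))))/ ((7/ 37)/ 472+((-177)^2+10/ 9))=12023964/ 41320578627955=0.00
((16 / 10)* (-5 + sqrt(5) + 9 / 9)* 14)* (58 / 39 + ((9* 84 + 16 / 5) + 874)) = -142806272 / 975 + 35701568* sqrt(5) / 975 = -64589.89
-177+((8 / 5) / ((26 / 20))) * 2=-2269 / 13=-174.54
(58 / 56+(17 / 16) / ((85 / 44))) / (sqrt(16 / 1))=0.40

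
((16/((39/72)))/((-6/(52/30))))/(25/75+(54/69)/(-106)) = -19504/745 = -26.18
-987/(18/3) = -329/2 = -164.50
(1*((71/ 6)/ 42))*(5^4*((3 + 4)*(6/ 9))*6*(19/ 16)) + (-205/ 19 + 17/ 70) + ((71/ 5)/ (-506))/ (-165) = 7787782965247/ 1332500400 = 5844.49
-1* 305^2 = -93025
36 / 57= 12 / 19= 0.63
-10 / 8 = -5 / 4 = -1.25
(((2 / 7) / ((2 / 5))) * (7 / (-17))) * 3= -15 / 17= -0.88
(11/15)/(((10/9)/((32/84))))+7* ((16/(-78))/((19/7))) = -35996/129675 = -0.28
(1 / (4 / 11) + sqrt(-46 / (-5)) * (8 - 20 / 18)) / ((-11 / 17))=-1054 * sqrt(230) / 495 - 17 / 4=-36.54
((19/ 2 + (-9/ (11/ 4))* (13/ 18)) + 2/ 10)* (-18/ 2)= -7263/ 110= -66.03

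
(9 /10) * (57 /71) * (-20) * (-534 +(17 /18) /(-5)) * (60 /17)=27244.96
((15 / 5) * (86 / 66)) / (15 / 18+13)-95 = -86477 / 913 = -94.72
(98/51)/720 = 49/18360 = 0.00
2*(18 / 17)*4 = 144 / 17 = 8.47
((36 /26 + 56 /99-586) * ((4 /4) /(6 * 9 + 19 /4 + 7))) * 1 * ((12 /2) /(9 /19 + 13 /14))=-1599558016 /42084471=-38.01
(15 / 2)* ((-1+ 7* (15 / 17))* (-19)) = -12540 / 17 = -737.65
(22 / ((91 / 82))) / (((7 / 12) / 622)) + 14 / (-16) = 21137.36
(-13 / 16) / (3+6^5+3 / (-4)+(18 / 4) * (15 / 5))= -13 / 124668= -0.00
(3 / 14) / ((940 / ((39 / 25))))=117 / 329000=0.00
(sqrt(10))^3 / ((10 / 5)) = 5 * sqrt(10) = 15.81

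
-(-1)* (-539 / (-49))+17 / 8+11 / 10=569 / 40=14.22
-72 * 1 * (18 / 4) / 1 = -324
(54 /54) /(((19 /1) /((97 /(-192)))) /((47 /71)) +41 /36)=-164124 /9137369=-0.02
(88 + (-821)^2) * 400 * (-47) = -12673625200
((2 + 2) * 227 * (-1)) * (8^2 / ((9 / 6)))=-116224 / 3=-38741.33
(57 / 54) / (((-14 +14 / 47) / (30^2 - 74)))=-52687 / 828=-63.63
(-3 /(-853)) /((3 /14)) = 14 /853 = 0.02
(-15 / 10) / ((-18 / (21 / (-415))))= -7 / 1660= -0.00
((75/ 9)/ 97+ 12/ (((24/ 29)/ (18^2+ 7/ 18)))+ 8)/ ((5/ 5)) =16453343/ 3492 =4711.72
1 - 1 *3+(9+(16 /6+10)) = 59 /3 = 19.67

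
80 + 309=389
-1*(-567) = 567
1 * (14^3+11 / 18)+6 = 49511 / 18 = 2750.61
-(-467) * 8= 3736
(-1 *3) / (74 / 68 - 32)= 102 / 1051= 0.10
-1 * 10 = -10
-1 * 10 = -10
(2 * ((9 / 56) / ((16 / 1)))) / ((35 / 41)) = 369 / 15680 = 0.02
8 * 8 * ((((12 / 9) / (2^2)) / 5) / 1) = 64 / 15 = 4.27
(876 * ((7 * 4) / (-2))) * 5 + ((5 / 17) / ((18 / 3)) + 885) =-6164365 / 102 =-60434.95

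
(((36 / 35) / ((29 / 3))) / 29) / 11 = 108 / 323785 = 0.00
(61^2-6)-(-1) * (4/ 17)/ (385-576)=12062601/ 3247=3715.00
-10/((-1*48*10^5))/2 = 1/960000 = 0.00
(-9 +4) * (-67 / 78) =4.29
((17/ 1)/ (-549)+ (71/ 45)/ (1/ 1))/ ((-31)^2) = 4246/ 2637945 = 0.00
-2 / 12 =-1 / 6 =-0.17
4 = 4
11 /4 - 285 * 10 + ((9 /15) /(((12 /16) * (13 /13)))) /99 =-5637539 /1980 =-2847.24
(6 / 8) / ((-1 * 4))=-3 / 16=-0.19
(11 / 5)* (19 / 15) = 209 / 75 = 2.79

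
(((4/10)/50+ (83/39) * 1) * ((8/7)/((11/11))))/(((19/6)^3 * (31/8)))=47987712/2418654875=0.02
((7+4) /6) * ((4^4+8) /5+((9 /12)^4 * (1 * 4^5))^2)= 962764 /5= 192552.80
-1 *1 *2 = -2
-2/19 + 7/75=-0.01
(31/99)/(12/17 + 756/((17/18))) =527/1348380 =0.00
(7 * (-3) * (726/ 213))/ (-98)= 363/ 497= 0.73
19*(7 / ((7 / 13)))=247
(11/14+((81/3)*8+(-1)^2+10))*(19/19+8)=28701/14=2050.07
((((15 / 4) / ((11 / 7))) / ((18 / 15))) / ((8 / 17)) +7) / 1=7903 / 704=11.23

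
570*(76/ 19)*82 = 186960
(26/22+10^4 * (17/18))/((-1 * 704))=-935117/69696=-13.42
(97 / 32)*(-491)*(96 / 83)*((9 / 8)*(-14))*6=27004509 / 166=162677.77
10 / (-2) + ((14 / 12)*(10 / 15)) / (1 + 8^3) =-23078 / 4617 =-5.00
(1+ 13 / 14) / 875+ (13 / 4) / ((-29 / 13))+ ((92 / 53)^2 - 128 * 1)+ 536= 817394560769 / 1995794500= 409.56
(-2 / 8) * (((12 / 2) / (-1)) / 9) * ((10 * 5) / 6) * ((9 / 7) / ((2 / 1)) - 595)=-208025 / 252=-825.50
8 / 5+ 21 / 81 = 251 / 135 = 1.86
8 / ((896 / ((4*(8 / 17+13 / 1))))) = 229 / 476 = 0.48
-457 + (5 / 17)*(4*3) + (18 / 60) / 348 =-8942423 / 19720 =-453.47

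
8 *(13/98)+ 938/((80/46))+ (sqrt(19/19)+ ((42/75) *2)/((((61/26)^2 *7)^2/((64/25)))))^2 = 1135238477774678760981117/2096798735907760937500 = 541.42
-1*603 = -603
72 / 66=12 / 11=1.09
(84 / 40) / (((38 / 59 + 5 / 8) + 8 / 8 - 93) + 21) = -1652 / 54855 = -0.03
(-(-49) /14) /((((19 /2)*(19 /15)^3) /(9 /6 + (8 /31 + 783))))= 1149474375 /8079902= 142.26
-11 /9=-1.22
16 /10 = 8 /5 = 1.60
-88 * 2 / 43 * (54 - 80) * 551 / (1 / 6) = 351819.91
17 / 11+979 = 10786 / 11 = 980.55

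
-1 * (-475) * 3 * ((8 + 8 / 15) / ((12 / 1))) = 3040 / 3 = 1013.33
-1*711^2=-505521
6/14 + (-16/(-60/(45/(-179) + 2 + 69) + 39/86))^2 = 1186456696765/721405881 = 1644.65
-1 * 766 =-766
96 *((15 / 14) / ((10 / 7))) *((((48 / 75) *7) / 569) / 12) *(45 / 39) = 2016 / 36985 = 0.05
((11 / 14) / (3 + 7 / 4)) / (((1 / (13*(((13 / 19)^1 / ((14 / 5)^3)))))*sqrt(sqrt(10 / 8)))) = 46475*sqrt(2)*5^(3 / 4) / 3467044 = 0.06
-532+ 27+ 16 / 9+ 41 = -4160 / 9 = -462.22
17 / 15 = 1.13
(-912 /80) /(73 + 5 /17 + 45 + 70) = -323 /5335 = -0.06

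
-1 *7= -7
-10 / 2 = -5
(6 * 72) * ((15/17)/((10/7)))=4536/17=266.82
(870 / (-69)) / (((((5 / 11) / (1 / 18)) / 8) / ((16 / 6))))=-20416 / 621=-32.88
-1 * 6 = -6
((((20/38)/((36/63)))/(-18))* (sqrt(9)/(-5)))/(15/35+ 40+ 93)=49/212952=0.00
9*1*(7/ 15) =21/ 5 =4.20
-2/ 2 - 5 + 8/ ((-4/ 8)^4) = 122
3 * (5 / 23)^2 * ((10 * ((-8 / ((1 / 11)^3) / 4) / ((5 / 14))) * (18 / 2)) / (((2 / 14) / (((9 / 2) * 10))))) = -15848217000 / 529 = -29958822.31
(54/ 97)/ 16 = 27/ 776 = 0.03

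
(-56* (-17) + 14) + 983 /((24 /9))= 10677 /8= 1334.62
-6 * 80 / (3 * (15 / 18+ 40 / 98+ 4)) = -47040 / 1541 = -30.53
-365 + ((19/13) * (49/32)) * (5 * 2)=-71265/208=-342.62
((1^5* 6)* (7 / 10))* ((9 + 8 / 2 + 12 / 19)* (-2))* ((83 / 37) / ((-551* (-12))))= -4067 / 104690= -0.04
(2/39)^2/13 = 4/19773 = 0.00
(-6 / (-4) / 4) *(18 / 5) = 27 / 20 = 1.35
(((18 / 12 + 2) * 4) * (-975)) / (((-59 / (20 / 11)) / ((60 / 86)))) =8190000 / 27907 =293.47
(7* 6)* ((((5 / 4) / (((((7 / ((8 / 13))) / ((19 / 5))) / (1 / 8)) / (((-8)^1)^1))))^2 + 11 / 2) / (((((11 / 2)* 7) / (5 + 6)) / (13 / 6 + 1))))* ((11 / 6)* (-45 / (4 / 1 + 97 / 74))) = -3633698035 / 1084811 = -3349.61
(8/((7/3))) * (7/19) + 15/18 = 2.10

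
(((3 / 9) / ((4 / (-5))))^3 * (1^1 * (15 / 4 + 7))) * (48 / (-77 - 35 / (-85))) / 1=91375 / 187488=0.49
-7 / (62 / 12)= -42 / 31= -1.35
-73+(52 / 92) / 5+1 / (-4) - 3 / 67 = -2255461 / 30820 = -73.18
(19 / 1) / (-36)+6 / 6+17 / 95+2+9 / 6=14197 / 3420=4.15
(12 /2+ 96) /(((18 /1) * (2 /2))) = 5.67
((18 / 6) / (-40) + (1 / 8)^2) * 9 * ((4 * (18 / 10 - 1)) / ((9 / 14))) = -133 / 50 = -2.66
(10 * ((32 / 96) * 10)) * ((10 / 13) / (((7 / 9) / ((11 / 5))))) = 6600 / 91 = 72.53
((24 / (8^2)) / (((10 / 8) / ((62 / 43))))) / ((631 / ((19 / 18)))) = 589 / 813990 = 0.00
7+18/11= 95/11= 8.64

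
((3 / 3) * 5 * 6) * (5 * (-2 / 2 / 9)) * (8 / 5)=-80 / 3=-26.67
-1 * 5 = -5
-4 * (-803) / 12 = 803 / 3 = 267.67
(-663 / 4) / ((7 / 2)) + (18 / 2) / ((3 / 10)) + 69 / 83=-19203 / 1162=-16.53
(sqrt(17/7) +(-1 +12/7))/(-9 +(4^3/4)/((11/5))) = -11 * sqrt(119)/133 -55/133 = -1.32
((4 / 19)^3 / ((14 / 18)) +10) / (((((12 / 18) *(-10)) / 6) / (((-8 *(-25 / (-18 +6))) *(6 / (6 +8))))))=21631770 / 336091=64.36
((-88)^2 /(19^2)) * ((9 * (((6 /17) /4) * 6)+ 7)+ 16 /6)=5699584 /18411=309.57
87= 87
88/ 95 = 0.93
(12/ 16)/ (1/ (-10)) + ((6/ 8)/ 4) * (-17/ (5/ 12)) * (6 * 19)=-4398/ 5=-879.60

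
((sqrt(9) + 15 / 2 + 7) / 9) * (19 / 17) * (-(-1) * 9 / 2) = 665 / 68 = 9.78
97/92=1.05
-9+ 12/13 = -8.08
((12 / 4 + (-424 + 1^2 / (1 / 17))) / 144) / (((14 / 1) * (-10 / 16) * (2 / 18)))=101 / 35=2.89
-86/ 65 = -1.32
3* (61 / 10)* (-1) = -183 / 10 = -18.30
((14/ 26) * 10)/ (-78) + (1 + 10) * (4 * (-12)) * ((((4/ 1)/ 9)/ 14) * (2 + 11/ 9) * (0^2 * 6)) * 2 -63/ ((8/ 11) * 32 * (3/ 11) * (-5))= 1243487/ 648960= 1.92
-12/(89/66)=-792/89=-8.90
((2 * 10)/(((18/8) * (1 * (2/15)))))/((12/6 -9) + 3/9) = -10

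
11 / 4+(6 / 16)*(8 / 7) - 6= -2.82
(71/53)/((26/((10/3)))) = 355/2067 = 0.17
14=14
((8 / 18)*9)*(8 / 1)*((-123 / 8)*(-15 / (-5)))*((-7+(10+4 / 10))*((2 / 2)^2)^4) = -25092 / 5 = -5018.40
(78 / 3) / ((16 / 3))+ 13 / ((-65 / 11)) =107 / 40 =2.68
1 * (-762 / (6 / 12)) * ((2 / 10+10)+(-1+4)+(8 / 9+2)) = -367792 / 15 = -24519.47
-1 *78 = -78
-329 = -329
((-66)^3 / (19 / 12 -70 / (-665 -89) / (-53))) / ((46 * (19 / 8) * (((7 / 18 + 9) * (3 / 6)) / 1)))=-763570976256 / 2154343139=-354.43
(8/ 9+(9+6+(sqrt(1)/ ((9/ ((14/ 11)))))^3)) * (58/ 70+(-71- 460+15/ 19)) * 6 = -10856683505926/ 215082945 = -50476.73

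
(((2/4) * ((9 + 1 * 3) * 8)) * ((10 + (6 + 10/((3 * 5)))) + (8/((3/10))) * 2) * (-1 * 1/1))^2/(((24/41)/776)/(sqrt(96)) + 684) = 260558087437025280/15786363715891 - 11972997120 * sqrt(6)/15786363715891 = 16505.26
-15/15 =-1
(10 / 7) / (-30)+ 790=16589 / 21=789.95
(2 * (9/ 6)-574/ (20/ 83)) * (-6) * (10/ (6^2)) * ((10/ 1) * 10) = 1189550/ 3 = 396516.67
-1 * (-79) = 79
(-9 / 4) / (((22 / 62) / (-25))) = 6975 / 44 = 158.52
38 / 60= 19 / 30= 0.63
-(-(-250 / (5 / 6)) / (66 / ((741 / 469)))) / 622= -18525 / 1604449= -0.01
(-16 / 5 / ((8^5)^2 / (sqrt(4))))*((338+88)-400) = -13 / 83886080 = -0.00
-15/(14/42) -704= -749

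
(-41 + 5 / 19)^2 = 599076 / 361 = 1659.49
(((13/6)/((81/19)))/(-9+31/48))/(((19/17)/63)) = -12376/3609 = -3.43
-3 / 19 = -0.16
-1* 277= -277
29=29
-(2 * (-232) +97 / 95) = 43983 / 95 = 462.98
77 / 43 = 1.79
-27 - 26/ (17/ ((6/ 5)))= -2451/ 85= -28.84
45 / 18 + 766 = 1537 / 2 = 768.50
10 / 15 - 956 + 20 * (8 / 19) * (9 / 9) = -53974 / 57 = -946.91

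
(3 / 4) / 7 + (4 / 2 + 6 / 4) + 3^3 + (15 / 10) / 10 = 2153 / 70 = 30.76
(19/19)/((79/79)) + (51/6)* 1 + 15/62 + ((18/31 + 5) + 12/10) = 2561/155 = 16.52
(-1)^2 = 1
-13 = -13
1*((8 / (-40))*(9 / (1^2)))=-9 / 5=-1.80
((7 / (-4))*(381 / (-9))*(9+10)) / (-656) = -16891 / 7872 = -2.15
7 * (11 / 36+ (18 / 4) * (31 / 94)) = 12.53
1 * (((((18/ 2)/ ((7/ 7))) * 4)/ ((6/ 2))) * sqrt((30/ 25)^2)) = 72/ 5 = 14.40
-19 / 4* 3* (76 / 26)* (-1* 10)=5415 / 13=416.54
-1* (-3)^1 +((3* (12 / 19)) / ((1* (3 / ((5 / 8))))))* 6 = 102 / 19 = 5.37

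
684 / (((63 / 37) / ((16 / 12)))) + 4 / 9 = 33772 / 63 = 536.06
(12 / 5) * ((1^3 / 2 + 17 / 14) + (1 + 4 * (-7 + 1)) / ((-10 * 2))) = 1203 / 175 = 6.87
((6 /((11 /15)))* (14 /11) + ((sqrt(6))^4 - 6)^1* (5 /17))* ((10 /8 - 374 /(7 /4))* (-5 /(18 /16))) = 261557700 /14399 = 18164.99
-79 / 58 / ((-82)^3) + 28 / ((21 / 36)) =1535008591 / 31979344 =48.00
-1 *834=-834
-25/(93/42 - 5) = 350/39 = 8.97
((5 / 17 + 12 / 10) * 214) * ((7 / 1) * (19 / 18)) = 1807337 / 765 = 2362.53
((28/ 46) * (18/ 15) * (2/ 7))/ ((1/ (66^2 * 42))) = 38181.29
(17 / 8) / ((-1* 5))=-0.42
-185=-185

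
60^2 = 3600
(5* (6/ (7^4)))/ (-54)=-5/ 21609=-0.00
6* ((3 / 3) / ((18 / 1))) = 1 / 3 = 0.33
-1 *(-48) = 48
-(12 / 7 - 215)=1493 / 7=213.29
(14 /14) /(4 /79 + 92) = 0.01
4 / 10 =2 / 5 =0.40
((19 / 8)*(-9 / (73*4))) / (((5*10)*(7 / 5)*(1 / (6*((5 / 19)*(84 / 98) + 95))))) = -68391 / 114464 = -0.60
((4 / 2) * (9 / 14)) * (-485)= -623.57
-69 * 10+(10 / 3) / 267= -552680 / 801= -689.99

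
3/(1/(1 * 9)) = 27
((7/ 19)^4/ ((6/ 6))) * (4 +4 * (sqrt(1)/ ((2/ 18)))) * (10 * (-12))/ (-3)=29.48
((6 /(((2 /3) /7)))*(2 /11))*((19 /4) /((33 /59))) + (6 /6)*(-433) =-81245 /242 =-335.72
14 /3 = 4.67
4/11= 0.36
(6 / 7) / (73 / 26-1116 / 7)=-156 / 28505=-0.01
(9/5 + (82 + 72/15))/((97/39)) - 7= 13882/485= 28.62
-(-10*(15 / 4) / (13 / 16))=600 / 13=46.15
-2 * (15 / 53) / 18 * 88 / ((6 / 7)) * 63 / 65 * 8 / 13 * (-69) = 1190112 / 8957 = 132.87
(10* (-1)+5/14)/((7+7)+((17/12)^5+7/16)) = -16796160/35086583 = -0.48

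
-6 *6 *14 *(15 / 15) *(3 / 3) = -504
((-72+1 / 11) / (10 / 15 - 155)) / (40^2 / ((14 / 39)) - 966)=5537 / 41487578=0.00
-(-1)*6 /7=6 /7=0.86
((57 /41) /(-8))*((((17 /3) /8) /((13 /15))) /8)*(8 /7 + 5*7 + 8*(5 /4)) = -1564935 /1910272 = -0.82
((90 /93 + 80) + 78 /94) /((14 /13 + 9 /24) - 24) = -12394616 /3416665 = -3.63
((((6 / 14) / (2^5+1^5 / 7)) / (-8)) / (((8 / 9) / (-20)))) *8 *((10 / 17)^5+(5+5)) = 4289571 / 1419857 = 3.02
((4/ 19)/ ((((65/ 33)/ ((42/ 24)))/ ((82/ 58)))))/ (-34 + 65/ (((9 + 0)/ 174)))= 4059/ 18767060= 0.00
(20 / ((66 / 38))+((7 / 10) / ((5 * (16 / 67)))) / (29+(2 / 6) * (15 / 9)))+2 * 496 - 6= 1000727099 / 1003200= 997.53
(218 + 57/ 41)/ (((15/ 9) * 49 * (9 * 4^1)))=257/ 3444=0.07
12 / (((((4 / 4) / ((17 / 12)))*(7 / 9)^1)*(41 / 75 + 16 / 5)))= 11475 / 1967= 5.83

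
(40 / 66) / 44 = 5 / 363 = 0.01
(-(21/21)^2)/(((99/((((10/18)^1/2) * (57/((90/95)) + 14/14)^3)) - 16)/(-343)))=-84773930045/3954084128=-21.44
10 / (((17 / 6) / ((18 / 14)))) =540 / 119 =4.54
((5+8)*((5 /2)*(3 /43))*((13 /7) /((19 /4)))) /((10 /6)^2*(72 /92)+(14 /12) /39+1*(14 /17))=92774916 /316815443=0.29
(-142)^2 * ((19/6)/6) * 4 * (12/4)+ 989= 386083/3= 128694.33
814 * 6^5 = 6329664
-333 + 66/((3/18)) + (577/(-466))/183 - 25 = 3239987/85278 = 37.99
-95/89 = -1.07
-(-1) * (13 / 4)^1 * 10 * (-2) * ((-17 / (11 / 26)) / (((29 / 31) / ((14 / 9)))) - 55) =22732645 / 2871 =7918.02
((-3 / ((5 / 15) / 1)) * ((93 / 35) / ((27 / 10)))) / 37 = -62 / 259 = -0.24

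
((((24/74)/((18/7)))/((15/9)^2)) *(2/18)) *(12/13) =56/12025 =0.00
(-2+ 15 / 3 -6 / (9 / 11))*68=-884 / 3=-294.67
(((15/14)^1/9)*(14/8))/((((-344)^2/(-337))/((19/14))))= -32015/39760896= -0.00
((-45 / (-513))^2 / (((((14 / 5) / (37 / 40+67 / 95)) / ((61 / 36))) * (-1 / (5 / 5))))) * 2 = -89975 / 5926176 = -0.02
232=232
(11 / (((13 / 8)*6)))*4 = 176 / 39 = 4.51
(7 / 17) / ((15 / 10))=0.27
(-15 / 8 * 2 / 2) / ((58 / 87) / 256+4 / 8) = -720 / 193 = -3.73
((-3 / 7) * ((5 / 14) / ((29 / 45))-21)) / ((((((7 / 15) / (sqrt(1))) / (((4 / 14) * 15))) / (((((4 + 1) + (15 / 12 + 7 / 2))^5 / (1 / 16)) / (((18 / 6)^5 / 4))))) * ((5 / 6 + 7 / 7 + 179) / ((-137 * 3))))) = -513031486990815 / 120875944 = -4244281.12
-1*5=-5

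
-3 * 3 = -9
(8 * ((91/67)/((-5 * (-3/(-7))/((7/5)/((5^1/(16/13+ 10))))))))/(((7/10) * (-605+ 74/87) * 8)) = 414932/88039675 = 0.00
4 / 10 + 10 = 52 / 5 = 10.40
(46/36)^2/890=0.00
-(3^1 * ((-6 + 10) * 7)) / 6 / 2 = -7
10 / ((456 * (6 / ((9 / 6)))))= 5 / 912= 0.01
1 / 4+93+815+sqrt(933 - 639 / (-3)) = sqrt(1146)+3633 / 4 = 942.10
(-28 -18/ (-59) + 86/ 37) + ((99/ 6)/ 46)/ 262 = -1334903897/ 52619032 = -25.37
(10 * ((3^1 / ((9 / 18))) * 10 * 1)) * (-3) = -1800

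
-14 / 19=-0.74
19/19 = 1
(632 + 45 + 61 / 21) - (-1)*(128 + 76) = 18562 / 21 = 883.90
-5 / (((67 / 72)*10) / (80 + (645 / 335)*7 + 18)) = -268884 / 4489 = -59.90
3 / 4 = 0.75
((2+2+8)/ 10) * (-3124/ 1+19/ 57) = -18742/ 5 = -3748.40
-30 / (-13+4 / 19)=190 / 81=2.35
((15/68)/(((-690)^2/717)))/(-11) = -239/7913840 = -0.00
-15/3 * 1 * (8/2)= -20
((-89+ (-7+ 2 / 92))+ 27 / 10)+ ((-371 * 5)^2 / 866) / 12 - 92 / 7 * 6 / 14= 13598059579 / 58558920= 232.21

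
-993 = -993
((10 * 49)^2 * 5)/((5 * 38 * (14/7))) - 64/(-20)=300429/95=3162.41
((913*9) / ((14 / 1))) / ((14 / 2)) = 8217 / 98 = 83.85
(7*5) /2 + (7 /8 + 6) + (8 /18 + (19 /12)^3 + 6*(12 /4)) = 80851 /1728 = 46.79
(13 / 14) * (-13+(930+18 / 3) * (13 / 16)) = 19435 / 28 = 694.11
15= 15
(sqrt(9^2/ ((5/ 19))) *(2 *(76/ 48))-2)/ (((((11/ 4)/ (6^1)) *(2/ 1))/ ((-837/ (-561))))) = -6696/ 2057 + 95418 *sqrt(95)/ 10285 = 87.17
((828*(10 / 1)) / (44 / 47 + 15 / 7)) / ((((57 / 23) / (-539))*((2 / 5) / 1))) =-28142429700 / 19247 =-1462172.27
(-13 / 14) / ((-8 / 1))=13 / 112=0.12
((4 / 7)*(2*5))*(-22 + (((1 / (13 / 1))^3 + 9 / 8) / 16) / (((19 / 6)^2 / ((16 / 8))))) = -1394995775 / 11103638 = -125.63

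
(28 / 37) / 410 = 14 / 7585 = 0.00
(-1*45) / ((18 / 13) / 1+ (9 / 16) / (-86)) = -89440 / 2739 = -32.65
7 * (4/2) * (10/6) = 70/3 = 23.33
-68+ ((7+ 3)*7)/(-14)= -73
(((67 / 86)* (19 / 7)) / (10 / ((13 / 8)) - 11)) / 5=-16549 / 189630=-0.09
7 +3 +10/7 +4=108/7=15.43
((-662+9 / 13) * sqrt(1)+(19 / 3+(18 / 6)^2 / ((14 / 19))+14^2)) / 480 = -0.93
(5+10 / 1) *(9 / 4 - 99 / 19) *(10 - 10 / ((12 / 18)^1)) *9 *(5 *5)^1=3796875 / 76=49958.88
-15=-15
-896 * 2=-1792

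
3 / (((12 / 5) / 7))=35 / 4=8.75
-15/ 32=-0.47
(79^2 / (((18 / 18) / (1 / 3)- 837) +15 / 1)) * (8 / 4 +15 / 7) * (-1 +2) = -180989 / 5733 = -31.57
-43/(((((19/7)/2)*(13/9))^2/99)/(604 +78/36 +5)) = -2173956246/3211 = -677034.02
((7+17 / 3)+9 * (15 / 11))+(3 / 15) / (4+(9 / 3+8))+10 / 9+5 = 76883 / 2475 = 31.06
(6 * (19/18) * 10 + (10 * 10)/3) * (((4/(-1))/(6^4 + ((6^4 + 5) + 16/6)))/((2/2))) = -1160/7799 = -0.15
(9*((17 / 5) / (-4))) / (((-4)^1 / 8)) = 153 / 10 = 15.30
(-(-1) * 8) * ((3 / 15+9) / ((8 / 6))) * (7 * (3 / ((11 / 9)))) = 948.44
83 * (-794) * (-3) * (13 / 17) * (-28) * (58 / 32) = -260873067 / 34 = -7672737.26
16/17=0.94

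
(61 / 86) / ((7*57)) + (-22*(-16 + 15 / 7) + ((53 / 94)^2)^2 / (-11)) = 4491912313578595 / 14734840897392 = 304.85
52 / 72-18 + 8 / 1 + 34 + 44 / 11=517 / 18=28.72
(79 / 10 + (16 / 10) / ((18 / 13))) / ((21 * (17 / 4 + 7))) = 326 / 8505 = 0.04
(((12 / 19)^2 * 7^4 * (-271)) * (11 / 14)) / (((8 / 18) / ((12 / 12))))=-165642246 / 361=-458842.79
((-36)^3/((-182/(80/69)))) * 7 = 622080/299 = 2080.54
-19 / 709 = -0.03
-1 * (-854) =854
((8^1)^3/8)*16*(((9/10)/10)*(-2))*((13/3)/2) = -9984/25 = -399.36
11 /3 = 3.67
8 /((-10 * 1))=-4 /5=-0.80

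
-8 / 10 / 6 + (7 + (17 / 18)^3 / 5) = 7.04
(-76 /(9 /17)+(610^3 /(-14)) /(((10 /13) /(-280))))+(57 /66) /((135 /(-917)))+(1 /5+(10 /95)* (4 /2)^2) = 333021975183169 /56430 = 5901505851.20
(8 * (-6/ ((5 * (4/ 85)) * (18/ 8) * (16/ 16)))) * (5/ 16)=-85/ 3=-28.33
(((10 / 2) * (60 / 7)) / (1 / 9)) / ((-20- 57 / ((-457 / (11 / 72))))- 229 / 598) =-1770893280 / 93494779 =-18.94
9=9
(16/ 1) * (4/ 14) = 32/ 7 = 4.57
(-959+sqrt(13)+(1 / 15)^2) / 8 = -107887 / 900+sqrt(13) / 8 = -119.42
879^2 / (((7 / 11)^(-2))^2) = 1855111041 / 14641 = 126706.58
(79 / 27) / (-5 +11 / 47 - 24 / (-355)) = -1318115 / 2116584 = -0.62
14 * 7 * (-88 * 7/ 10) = -6036.80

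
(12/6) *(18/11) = 36/11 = 3.27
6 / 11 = 0.55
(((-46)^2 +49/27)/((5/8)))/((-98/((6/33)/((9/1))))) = -457448/654885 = -0.70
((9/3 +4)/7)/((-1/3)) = -3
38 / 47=0.81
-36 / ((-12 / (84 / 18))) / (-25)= -14 / 25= -0.56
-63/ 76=-0.83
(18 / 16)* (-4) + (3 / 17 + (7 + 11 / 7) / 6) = -689 / 238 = -2.89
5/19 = 0.26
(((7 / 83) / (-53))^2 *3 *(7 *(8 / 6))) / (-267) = -0.00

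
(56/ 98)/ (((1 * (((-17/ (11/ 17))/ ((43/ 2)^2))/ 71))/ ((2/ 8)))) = -1444069/ 8092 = -178.46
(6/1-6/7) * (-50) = -1800/7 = -257.14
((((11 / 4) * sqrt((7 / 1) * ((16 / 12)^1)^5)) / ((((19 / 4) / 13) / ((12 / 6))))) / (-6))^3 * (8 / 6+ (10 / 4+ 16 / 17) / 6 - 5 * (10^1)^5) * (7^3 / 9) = 5866630443309697245184 * sqrt(21) / 557708534307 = 48204889161.69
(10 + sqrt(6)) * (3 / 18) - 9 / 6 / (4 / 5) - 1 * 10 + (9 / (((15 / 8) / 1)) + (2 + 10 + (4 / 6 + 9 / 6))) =sqrt(6) / 6 + 1051 / 120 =9.17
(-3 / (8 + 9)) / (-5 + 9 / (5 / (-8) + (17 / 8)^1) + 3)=-3 / 68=-0.04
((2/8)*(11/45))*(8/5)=22/225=0.10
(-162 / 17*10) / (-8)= 405 / 34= 11.91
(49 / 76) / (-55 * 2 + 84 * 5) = 49 / 23560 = 0.00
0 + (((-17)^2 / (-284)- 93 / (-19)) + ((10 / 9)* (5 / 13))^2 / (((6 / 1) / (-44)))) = 562382707 / 221597532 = 2.54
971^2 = 942841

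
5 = 5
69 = 69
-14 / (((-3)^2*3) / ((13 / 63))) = -26 / 243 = -0.11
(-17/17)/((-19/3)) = 3/19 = 0.16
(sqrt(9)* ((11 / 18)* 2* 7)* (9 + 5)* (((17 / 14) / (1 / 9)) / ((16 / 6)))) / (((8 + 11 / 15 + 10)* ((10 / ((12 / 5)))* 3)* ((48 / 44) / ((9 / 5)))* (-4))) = -1166319 / 449600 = -2.59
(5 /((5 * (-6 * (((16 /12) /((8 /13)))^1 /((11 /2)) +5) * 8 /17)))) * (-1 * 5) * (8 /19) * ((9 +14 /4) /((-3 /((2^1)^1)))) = -23375 /20292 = -1.15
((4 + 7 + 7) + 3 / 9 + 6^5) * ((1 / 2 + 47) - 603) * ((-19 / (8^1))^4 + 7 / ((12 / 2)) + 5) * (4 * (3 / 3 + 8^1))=-12125185179107 / 2048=-5920500575.74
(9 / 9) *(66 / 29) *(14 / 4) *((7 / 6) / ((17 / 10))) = 2695 / 493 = 5.47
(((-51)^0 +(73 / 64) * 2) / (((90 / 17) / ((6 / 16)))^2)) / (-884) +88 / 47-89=-26166072793 / 300318720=-87.13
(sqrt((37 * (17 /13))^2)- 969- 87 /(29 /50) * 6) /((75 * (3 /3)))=-23668 /975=-24.27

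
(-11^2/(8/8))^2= 14641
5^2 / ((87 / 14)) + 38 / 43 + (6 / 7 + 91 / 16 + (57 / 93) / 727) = 11.45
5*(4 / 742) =10 / 371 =0.03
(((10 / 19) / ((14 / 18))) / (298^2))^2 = 0.00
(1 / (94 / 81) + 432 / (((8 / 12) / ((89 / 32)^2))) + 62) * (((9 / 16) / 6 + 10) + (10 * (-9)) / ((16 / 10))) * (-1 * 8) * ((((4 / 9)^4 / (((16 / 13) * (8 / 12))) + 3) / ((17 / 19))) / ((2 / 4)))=12766569.58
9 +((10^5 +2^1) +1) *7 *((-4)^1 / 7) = -400003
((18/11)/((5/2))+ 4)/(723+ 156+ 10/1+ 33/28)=7168/1370875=0.01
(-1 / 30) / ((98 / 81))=-27 / 980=-0.03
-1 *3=-3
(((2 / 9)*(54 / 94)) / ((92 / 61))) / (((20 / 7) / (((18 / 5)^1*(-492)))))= -1418067 / 27025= -52.47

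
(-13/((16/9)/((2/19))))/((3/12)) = -117/38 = -3.08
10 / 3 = 3.33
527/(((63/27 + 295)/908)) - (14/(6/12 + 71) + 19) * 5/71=3640719036/2264119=1608.01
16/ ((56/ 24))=48/ 7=6.86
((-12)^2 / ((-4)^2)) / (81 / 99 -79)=-99 / 860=-0.12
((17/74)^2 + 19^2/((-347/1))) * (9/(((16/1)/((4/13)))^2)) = -16888977/5138065088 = -0.00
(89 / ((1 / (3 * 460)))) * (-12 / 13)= -1473840 / 13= -113372.31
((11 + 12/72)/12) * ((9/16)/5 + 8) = 43483/5760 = 7.55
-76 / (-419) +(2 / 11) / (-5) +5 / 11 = 13817 / 23045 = 0.60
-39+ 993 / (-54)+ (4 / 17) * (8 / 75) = -438833 / 7650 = -57.36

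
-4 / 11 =-0.36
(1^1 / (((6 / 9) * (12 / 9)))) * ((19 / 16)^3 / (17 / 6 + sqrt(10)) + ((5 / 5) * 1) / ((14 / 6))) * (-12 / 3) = 18111951 / 2035712- 555579 * sqrt(10) / 145408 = -3.19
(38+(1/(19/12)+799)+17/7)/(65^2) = 111728/561925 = 0.20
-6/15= -2/5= -0.40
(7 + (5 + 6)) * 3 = 54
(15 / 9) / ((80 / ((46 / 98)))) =23 / 2352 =0.01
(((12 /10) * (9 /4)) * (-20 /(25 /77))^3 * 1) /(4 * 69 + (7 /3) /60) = -1290909312 /564625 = -2286.31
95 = 95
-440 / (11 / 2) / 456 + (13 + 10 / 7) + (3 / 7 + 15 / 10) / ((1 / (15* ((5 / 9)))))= 3457 / 114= 30.32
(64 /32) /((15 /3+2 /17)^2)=578 /7569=0.08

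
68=68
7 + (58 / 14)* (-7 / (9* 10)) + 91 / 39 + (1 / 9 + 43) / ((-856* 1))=4794 / 535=8.96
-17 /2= -8.50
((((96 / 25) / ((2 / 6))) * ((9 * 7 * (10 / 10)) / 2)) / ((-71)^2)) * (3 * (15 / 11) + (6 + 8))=1.30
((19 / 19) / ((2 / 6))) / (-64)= -3 / 64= -0.05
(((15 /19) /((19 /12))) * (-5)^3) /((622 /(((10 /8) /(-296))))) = 28125 /66464432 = 0.00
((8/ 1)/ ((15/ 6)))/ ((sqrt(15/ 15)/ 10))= 32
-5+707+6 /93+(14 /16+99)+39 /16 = 398971 /496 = 804.38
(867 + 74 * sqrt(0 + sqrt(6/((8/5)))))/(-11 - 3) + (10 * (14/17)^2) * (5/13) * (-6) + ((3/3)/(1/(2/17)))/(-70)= -20403037/262990 - 37 * 15^(1/4) * sqrt(2)/14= -84.94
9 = 9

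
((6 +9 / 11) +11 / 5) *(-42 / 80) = -4.73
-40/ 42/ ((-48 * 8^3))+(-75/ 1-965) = -134184955/ 129024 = -1040.00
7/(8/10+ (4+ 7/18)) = 630/467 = 1.35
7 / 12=0.58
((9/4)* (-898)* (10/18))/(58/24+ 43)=-2694/109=-24.72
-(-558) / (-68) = -279 / 34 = -8.21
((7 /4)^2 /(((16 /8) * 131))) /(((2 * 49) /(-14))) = -7 /4192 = -0.00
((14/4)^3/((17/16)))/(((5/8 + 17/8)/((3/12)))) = 686/187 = 3.67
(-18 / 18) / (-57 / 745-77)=745 / 57422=0.01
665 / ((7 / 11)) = 1045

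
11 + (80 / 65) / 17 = 2447 / 221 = 11.07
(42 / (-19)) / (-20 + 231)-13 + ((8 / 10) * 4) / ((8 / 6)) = -212687 / 20045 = -10.61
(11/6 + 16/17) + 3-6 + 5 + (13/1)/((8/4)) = 575/51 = 11.27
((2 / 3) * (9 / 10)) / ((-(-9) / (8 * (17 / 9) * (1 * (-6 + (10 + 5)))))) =136 / 15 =9.07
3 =3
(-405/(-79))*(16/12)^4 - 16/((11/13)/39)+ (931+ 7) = 188354/869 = 216.75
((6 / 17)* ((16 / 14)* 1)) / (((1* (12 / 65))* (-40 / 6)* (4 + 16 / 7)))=-39 / 748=-0.05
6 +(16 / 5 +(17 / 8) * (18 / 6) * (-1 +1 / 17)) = 16 / 5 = 3.20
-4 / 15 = -0.27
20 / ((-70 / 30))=-60 / 7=-8.57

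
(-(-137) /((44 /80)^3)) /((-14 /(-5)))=2740000 /9317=294.09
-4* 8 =-32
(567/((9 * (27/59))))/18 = 7.65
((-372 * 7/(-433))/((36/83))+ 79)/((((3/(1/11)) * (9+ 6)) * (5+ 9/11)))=15079/467640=0.03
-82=-82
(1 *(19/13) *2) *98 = 3724/13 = 286.46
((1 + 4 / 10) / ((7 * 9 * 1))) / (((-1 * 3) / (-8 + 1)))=0.05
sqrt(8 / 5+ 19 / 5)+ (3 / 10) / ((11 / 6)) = 9 / 55+ 3 * sqrt(15) / 5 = 2.49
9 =9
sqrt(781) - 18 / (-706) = 9 / 353 +sqrt(781) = 27.97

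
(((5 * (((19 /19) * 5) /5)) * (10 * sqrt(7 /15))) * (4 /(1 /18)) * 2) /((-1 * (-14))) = 240 * sqrt(105) /7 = 351.32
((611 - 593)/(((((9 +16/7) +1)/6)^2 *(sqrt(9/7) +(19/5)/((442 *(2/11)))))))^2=1517771540192452862990400/105326126711387464193089 - 47762227587427569216000 *sqrt(7)/105326126711387464193089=13.21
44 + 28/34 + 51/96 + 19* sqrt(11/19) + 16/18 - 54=-37975/4896 + sqrt(209)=6.70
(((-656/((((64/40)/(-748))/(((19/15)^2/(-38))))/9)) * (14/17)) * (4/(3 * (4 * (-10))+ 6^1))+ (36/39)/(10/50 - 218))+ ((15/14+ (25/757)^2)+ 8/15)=127549742139107/37859055234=3369.07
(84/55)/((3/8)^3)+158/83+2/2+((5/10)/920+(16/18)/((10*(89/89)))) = 483131497/15119280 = 31.95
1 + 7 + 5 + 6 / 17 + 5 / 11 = 2582 / 187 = 13.81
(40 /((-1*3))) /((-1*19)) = 40 /57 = 0.70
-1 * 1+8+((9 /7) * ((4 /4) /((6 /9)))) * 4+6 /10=536 /35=15.31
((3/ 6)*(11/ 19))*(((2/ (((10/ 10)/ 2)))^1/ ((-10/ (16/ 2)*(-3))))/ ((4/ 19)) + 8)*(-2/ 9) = -2156/ 2565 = -0.84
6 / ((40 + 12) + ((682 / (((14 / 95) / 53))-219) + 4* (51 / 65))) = 455 / 18587703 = 0.00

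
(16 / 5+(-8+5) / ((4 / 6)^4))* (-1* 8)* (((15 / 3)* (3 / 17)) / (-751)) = -0.11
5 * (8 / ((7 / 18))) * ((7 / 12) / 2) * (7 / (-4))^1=-105 / 2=-52.50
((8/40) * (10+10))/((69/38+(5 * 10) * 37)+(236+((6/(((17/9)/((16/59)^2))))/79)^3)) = 15530437700811089453224/8106173262398082133570831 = 0.00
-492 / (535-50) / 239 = -492 / 115915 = -0.00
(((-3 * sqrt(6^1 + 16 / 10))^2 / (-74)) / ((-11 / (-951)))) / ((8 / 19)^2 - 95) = 58706181 / 69660085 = 0.84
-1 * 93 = -93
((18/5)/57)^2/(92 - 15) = 36/694925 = 0.00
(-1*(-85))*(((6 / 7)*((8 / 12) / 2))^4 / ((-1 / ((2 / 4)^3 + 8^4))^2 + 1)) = 292075602192 / 515642325485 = 0.57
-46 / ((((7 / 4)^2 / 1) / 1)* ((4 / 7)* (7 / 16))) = -2944 / 49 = -60.08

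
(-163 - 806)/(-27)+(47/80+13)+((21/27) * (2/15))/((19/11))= 406595/8208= 49.54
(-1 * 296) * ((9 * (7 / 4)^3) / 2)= -114219 / 16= -7138.69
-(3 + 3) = -6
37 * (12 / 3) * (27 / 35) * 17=67932 / 35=1940.91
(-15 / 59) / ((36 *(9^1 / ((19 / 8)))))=-95 / 50976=-0.00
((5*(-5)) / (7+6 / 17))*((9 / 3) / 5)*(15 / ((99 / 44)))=-68 / 5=-13.60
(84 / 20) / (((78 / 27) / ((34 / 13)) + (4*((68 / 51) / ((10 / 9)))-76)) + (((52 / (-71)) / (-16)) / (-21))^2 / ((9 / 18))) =-0.06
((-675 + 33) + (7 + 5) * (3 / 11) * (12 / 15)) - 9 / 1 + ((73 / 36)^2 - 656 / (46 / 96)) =-3300706543 / 1639440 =-2013.31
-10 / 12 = -5 / 6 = -0.83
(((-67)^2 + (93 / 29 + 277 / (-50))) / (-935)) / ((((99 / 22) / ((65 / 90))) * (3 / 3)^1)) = -84573671 / 109815750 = -0.77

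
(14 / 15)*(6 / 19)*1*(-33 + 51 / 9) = -2296 / 285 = -8.06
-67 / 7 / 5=-67 / 35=-1.91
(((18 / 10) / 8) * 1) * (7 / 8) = 63 / 320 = 0.20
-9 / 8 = -1.12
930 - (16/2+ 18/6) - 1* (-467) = 1386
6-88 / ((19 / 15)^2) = -17634 / 361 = -48.85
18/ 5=3.60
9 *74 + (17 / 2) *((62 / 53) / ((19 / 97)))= 716.76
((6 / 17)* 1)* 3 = 18 / 17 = 1.06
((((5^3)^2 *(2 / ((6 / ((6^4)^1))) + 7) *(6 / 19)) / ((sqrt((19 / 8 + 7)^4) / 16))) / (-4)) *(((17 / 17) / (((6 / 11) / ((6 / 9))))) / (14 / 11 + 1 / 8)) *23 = -125105868800 / 63099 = -1982691.78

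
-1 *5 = -5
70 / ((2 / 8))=280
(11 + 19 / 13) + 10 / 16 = 1361 / 104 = 13.09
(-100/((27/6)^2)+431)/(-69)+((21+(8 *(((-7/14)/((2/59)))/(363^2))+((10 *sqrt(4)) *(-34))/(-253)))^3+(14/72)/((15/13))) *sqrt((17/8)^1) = -34511/5589+7399131987434796963982739 *sqrt(34)/2226964250033796216240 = 19367.28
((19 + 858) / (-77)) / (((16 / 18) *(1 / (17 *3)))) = -402543 / 616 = -653.48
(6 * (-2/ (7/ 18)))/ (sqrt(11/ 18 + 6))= -648 * sqrt(238)/ 833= -12.00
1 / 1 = 1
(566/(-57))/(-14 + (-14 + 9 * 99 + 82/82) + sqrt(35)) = -163008/14182759 + 566 * sqrt(35)/42548277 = -0.01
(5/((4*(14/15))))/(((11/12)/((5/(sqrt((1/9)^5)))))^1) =273375/154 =1775.16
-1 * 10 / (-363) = 0.03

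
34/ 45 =0.76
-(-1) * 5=5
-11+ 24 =13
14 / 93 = 0.15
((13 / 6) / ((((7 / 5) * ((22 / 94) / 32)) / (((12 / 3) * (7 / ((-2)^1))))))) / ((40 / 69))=-56212 / 11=-5110.18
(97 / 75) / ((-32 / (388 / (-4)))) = 9409 / 2400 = 3.92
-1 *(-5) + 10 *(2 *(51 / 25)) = 229 / 5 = 45.80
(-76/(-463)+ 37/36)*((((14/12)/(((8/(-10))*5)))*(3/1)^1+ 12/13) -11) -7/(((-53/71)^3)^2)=-2055954321527997161/38421299415009888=-53.51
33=33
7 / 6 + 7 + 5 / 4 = 113 / 12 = 9.42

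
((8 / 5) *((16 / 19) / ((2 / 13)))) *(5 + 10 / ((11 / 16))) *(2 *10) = 715520 / 209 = 3423.54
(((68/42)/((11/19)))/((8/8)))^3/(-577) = -269586136/7112327607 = -0.04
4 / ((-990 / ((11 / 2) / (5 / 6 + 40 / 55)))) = -22 / 1545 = -0.01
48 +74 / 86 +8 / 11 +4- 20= 15887 / 473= 33.59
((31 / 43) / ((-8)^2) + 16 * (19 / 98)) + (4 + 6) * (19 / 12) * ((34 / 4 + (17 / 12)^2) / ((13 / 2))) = 1358756453 / 47331648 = 28.71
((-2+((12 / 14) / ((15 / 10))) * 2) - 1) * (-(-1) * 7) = -13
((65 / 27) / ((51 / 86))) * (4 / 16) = 2795 / 2754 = 1.01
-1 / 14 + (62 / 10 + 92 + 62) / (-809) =-15259 / 56630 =-0.27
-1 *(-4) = 4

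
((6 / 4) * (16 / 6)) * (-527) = -2108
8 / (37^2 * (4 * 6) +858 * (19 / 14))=56 / 238143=0.00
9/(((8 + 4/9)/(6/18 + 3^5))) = 9855/38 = 259.34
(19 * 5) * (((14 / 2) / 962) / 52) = 665 / 50024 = 0.01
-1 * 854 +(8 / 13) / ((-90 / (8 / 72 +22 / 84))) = -31474264 / 36855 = -854.00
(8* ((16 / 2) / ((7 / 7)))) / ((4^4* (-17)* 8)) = -0.00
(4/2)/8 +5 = 21/4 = 5.25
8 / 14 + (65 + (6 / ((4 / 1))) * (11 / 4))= 69.70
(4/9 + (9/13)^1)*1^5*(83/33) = 11039/3861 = 2.86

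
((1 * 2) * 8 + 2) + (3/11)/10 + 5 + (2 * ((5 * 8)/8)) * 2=4733/110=43.03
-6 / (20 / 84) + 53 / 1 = 139 / 5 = 27.80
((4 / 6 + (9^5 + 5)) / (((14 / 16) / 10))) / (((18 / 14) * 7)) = 14173120 / 189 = 74990.05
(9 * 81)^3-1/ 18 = 6973568801/ 18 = 387420488.94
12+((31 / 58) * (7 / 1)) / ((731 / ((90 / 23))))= 5860689 / 487577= 12.02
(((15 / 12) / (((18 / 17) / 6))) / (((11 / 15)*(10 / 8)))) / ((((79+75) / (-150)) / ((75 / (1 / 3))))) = -1434375 / 847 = -1693.48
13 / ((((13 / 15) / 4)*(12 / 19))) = 95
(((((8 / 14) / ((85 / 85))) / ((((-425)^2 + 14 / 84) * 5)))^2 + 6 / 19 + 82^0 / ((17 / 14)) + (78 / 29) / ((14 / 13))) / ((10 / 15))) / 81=49014177237763376767 / 727762026772641127050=0.07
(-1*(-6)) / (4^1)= 3 / 2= 1.50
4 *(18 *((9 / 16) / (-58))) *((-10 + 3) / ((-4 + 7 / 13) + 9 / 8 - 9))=-0.43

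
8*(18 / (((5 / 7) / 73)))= 14716.80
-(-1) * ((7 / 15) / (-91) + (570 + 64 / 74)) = 4118753 / 7215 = 570.86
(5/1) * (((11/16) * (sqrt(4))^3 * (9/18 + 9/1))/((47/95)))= 99275/188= 528.06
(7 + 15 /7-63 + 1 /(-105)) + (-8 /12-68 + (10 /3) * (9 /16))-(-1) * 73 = -5719 /120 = -47.66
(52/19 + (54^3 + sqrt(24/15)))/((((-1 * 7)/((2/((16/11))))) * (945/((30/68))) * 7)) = -8227637/3988404 - 11 * sqrt(10)/2099160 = -2.06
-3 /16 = -0.19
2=2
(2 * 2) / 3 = 4 / 3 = 1.33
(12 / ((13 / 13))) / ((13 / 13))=12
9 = 9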